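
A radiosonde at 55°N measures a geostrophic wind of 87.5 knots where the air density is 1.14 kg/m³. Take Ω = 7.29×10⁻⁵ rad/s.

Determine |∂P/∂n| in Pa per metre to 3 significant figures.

Coriolis parameter at 55°N:
f = 2Ω sin φ = 2 × 7.29×10⁻⁵ × sin 55° = 1.19×10⁻⁴ s⁻¹
Wind speed in SI: 87.5 knots = 45.0 m/s
Geostrophic balance rearranged: |∂P/∂n| = f ρ V_g
|∂P/∂n| = 1.19×10⁻⁴ × 1.14 × 45.0 = 6.13×10⁻³ Pa/m

6.13×10⁻³ Pa/m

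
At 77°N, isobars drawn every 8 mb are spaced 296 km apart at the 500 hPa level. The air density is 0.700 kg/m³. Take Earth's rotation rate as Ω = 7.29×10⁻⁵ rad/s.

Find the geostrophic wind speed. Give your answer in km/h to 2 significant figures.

98 km/h

Coriolis parameter at 77°N:
f = 2Ω sin φ = 2 × 7.29×10⁻⁵ × sin 77° = 1.42×10⁻⁴ s⁻¹
Pressure gradient: |∂P/∂n| = 800 Pa / 296000 m = 2.70×10⁻³ Pa/m
Geostrophic balance (pressure-gradient force = Coriolis force):
V_g = (1/(fρ)) |∂P/∂n| = 2.70×10⁻³ / (1.42×10⁻⁴ × 0.700) = 27.2 m/s
Converting: 27.2 m/s × 3.6 = 98 km/h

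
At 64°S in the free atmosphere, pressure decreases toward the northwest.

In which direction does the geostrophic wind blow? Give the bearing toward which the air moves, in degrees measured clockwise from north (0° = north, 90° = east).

225°

The pressure-gradient force points toward the northwest (bearing 315°).
Geostrophic balance: in the Southern Hemisphere the Coriolis force deflects motion to the left, so the geostrophic wind blows 90° to the left of the pressure-gradient force (low pressure on the right).
Rotating 315° by 90° counterclockwise gives 225° — the wind blows toward the southwest.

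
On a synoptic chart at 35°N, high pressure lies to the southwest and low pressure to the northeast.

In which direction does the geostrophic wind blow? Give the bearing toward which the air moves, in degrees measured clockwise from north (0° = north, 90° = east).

The pressure-gradient force points toward the northeast (bearing 045°).
Geostrophic balance: in the Northern Hemisphere the Coriolis force deflects motion to the right, so the geostrophic wind blows 90° to the right of the pressure-gradient force (low pressure on the left).
Rotating 045° by 90° clockwise gives 135° — the wind blows toward the southeast.

135°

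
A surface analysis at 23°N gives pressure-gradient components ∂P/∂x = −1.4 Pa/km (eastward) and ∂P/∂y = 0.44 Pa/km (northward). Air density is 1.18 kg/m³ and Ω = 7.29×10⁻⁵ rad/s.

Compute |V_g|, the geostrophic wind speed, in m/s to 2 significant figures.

22 m/s

Coriolis parameter at 23°N:
f = 2Ω sin φ = 2 × 7.29×10⁻⁵ × sin 23° = 5.70×10⁻⁵ s⁻¹
Component geostrophic relations (x east, y north):
u_g = −(1/(fρ)) ∂P/∂y,  v_g = (1/(fρ)) ∂P/∂x
u_g = −(0.44×10⁻³)/(5.70×10⁻⁵ × 1.18) = −6.55 m/s;  v_g = (−1.4×10⁻³)/(5.70×10⁻⁵ × 1.18) = −20.8 m/s
|V_g| = √(u_g² + v_g²) = 21.8 m/s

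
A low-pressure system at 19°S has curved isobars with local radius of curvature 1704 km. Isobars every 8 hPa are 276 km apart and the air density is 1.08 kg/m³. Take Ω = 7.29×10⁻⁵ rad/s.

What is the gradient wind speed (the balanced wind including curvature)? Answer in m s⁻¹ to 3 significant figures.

38.4 m s⁻¹

Coriolis parameter at 19°S:
f = 2Ω sin φ = 2 × 7.29×10⁻⁵ × sin 19° = 4.75×10⁻⁵ s⁻¹
Pressure gradient: |∂P/∂n| = 800 Pa / 276000 m = 2.90×10⁻³ Pa/m
Geostrophic speed: V_g = |∂P/∂n|/(fρ) = 2.90×10⁻³/(4.75×10⁻⁵ × 1.08) = 56.5 m/s
Around a low, centrifugal force acts outward with Coriolis, so pressure-gradient force balances both:
(1/ρ)|∂P/∂n| = fV + V²/R  →  V² + fR·V − fR·V_g = 0
With fR = 4.75×10⁻⁵ × 1704×10³ m = 80.9 m/s:
V = [−fR + √((fR)² + 4 fR V_g)]/2 = [−80.9 + √(80.9² + 4×80.9×56.5)]/2 = 38.4 m/s
Subgeostrophic (V < V_g = 56.5 m/s), as expected around a low.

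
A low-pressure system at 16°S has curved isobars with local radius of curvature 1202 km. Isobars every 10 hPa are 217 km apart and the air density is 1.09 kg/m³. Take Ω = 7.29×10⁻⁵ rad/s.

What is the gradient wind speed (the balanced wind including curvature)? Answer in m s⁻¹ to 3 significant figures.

Coriolis parameter at 16°S:
f = 2Ω sin φ = 2 × 7.29×10⁻⁵ × sin 16° = 4.02×10⁻⁵ s⁻¹
Pressure gradient: |∂P/∂n| = 1000 Pa / 217000 m = 4.61×10⁻³ Pa/m
Geostrophic speed: V_g = |∂P/∂n|/(fρ) = 4.61×10⁻³/(4.02×10⁻⁵ × 1.09) = 105 m/s
Around a low, centrifugal force acts outward with Coriolis, so pressure-gradient force balances both:
(1/ρ)|∂P/∂n| = fV + V²/R  →  V² + fR·V − fR·V_g = 0
With fR = 4.02×10⁻⁵ × 1202×10³ m = 48.3 m/s:
V = [−fR + √((fR)² + 4 fR V_g)]/2 = [−48.3 + √(48.3² + 4×48.3×105)]/2 = 51.1 m/s
Subgeostrophic (V < V_g = 105 m/s), as expected around a low.

51.1 m s⁻¹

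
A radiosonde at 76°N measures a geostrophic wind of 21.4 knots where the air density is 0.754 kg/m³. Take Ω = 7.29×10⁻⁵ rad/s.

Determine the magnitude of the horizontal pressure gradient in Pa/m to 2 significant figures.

Coriolis parameter at 76°N:
f = 2Ω sin φ = 2 × 7.29×10⁻⁵ × sin 76° = 1.41×10⁻⁴ s⁻¹
Wind speed in SI: 21.4 knots = 11.0 m/s
Geostrophic balance rearranged: |∂P/∂n| = f ρ V_g
|∂P/∂n| = 1.41×10⁻⁴ × 0.754 × 11.0 = 1.17×10⁻³ Pa/m

1.2×10⁻³ Pa/m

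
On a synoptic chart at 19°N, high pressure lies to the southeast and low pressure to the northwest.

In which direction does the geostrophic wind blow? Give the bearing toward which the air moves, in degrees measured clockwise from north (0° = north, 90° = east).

045°

The pressure-gradient force points toward the northwest (bearing 315°).
Geostrophic balance: in the Northern Hemisphere the Coriolis force deflects motion to the right, so the geostrophic wind blows 90° to the right of the pressure-gradient force (low pressure on the left).
Rotating 315° by 90° clockwise gives 045° — the wind blows toward the northeast.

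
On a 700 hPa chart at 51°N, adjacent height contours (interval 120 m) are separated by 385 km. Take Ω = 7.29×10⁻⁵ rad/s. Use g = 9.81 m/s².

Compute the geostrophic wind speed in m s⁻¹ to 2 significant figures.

Coriolis parameter at 51°N:
f = 2Ω sin φ = 2 × 7.29×10⁻⁵ × sin 51° = 1.13×10⁻⁴ s⁻¹
Height gradient: |∂Z/∂n| = 120 m / 385000 m = 3.12×10⁻⁴
On a pressure surface, geostrophic balance gives V_g = (g/f)|∂Z/∂n|:
V_g = 9.81 × 3.12×10⁻⁴ / 1.13×10⁻⁴ = 27.0 m/s

27 m s⁻¹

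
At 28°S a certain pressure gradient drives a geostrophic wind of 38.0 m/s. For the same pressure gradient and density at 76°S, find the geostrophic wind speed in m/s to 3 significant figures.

With the same pressure gradient and density, V_g ∝ 1/f ∝ 1/sin φ.
V₂ = V₁ · sin φ₁ / sin φ₂ = 38.0 × sin 28° / sin 76°
V₂ = 38.0 × 0.4695/0.9703 = 18.4 m/s

18.4 m/s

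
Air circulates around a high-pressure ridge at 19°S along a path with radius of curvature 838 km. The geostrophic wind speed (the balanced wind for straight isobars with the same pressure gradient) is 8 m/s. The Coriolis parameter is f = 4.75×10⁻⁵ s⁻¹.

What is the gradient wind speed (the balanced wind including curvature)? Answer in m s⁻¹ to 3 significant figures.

Around a high, pressure-gradient force acts outward with centrifugal, so Coriolis balances both:
fV = (1/ρ)|∂P/∂n| + V²/R  →  V² − fR·V + fR·V_g = 0
With fR = 4.75×10⁻⁵ × 838×10³ m = 39.8 m/s:
V = [fR − √((fR)² − 4 fR V_g)]/2 = [39.8 − √(39.8² − 4×39.8×8)]/2 = 11.1 m/s
Supergeostrophic (V > V_g = 8 m/s), as expected around a high.

11.1 m s⁻¹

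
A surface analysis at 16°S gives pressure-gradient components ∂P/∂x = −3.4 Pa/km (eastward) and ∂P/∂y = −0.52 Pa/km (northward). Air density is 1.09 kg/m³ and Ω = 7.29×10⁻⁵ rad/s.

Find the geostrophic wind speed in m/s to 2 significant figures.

79 m/s

Coriolis parameter at 16°S:
f = 2Ω sin φ = 2 × 7.29×10⁻⁵ × sin 16° = 4.02×10⁻⁵ s⁻¹
In the Southern Hemisphere f is negative: f = −4.02×10⁻⁵ s⁻¹.
Component geostrophic relations (x east, y north):
u_g = −(1/(fρ)) ∂P/∂y,  v_g = (1/(fρ)) ∂P/∂x
u_g = −(−0.52×10⁻³)/(−4.02×10⁻⁵ × 1.09) = −11.9 m/s;  v_g = (−3.4×10⁻³)/(−4.02×10⁻⁵ × 1.09) = 77.6 m/s
|V_g| = √(u_g² + v_g²) = 78.5 m/s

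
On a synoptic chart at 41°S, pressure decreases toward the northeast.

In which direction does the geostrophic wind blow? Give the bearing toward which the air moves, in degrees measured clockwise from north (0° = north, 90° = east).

315°

The pressure-gradient force points toward the northeast (bearing 045°).
Geostrophic balance: in the Southern Hemisphere the Coriolis force deflects motion to the left, so the geostrophic wind blows 90° to the left of the pressure-gradient force (low pressure on the right).
Rotating 045° by 90° counterclockwise gives 315° — the wind blows toward the northwest.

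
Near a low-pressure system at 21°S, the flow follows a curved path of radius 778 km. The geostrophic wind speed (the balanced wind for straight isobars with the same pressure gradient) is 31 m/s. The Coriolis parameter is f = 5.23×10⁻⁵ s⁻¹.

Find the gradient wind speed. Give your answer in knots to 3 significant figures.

Around a low, centrifugal force acts outward with Coriolis, so pressure-gradient force balances both:
(1/ρ)|∂P/∂n| = fV + V²/R  →  V² + fR·V − fR·V_g = 0
With fR = 5.23×10⁻⁵ × 778×10³ m = 40.7 m/s:
V = [−fR + √((fR)² + 4 fR V_g)]/2 = [−40.7 + √(40.7² + 4×40.7×31)]/2 = 20.6 m/s
Subgeostrophic (V < V_g = 31 m/s), as expected around a low.
Converting: 20.6 m/s × 1.944 = 40.0 knots

40.0 knots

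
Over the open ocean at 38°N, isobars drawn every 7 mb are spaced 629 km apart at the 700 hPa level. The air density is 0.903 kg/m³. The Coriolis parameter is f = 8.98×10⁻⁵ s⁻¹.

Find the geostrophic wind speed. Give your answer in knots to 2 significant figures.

27 knots

Pressure gradient: |∂P/∂n| = 700 Pa / 629000 m = 1.11×10⁻³ Pa/m
Geostrophic balance (pressure-gradient force = Coriolis force):
V_g = (1/(fρ)) |∂P/∂n| = 1.11×10⁻³ / (8.98×10⁻⁵ × 0.903) = 13.7 m/s
Converting: 13.7 m/s × 1.944 = 27 knots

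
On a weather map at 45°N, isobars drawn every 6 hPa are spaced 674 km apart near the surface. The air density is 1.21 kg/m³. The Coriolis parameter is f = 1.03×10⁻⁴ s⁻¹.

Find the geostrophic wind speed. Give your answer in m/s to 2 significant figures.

Pressure gradient: |∂P/∂n| = 600 Pa / 674000 m = 8.90×10⁻⁴ Pa/m
Geostrophic balance (pressure-gradient force = Coriolis force):
V_g = (1/(fρ)) |∂P/∂n| = 8.90×10⁻⁴ / (1.03×10⁻⁴ × 1.21) = 7.14 m/s

7.1 m/s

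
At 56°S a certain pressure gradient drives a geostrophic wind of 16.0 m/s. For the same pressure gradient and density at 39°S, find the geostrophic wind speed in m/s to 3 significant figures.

With the same pressure gradient and density, V_g ∝ 1/f ∝ 1/sin φ.
V₂ = V₁ · sin φ₁ / sin φ₂ = 16.0 × sin 56° / sin 39°
V₂ = 16.0 × 0.8290/0.6293 = 21.1 m/s

21.1 m/s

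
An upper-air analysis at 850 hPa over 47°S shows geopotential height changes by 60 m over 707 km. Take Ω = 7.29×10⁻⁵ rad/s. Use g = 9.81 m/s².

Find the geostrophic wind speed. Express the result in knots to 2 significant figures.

15 knots

Coriolis parameter at 47°S:
f = 2Ω sin φ = 2 × 7.29×10⁻⁵ × sin 47° = 1.07×10⁻⁴ s⁻¹
Height gradient: |∂Z/∂n| = 60 m / 707000 m = 8.49×10⁻⁵
On a pressure surface, geostrophic balance gives V_g = (g/f)|∂Z/∂n|:
V_g = 9.81 × 8.49×10⁻⁵ / 1.07×10⁻⁴ = 7.81 m/s
Converting: 7.81 m/s × 1.944 = 15 knots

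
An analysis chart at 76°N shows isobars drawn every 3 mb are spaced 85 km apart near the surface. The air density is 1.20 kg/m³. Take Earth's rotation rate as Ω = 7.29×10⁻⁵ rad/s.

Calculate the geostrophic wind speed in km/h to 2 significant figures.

Coriolis parameter at 76°N:
f = 2Ω sin φ = 2 × 7.29×10⁻⁵ × sin 76° = 1.41×10⁻⁴ s⁻¹
Pressure gradient: |∂P/∂n| = 300 Pa / 85000 m = 3.53×10⁻³ Pa/m
Geostrophic balance (pressure-gradient force = Coriolis force):
V_g = (1/(fρ)) |∂P/∂n| = 3.53×10⁻³ / (1.41×10⁻⁴ × 1.20) = 20.8 m/s
Converting: 20.8 m/s × 3.6 = 75 km/h

75 km/h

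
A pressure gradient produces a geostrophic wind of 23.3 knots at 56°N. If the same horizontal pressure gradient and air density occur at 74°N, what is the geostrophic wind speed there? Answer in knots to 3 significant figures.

With the same pressure gradient and density, V_g ∝ 1/f ∝ 1/sin φ.
V₂ = V₁ · sin φ₁ / sin φ₂ = 23.3 × sin 56° / sin 74°
V₂ = 23.3 × 0.8290/0.9613 = 20.1 knots

20.1 knots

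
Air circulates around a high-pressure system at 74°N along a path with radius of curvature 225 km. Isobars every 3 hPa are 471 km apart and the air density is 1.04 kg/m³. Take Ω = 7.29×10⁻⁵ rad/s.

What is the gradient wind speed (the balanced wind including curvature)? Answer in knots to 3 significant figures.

Coriolis parameter at 74°N:
f = 2Ω sin φ = 2 × 7.29×10⁻⁵ × sin 74° = 1.40×10⁻⁴ s⁻¹
Pressure gradient: |∂P/∂n| = 300 Pa / 471000 m = 6.37×10⁻⁴ Pa/m
Geostrophic speed: V_g = |∂P/∂n|/(fρ) = 6.37×10⁻⁴/(1.40×10⁻⁴ × 1.04) = 4.37 m/s
Around a high, pressure-gradient force acts outward with centrifugal, so Coriolis balances both:
fV = (1/ρ)|∂P/∂n| + V²/R  →  V² − fR·V + fR·V_g = 0
With fR = 1.40×10⁻⁴ × 225×10³ m = 31.5 m/s:
V = [fR − √((fR)² − 4 fR V_g)]/2 = [31.5 − √(31.5² − 4×31.5×4.37)]/2 = 5.24 m/s
Supergeostrophic (V > V_g = 4.37 m/s), as expected around a high.
Converting: 5.24 m/s × 1.944 = 10.2 knots

10.2 knots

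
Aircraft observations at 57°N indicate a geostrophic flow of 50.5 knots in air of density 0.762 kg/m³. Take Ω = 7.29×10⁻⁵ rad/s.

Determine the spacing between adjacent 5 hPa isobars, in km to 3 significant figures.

Coriolis parameter at 57°N:
f = 2Ω sin φ = 2 × 7.29×10⁻⁵ × sin 57° = 1.22×10⁻⁴ s⁻¹
Wind speed in SI: 50.5 knots = 26.0 m/s
Geostrophic balance rearranged: |∂P/∂n| = f ρ V_g
|∂P/∂n| = 1.22×10⁻⁴ × 0.762 × 26.0 = 2.42×10⁻³ Pa/m
Isobar spacing: Δn = ΔP/|∂P/∂n| = 500 Pa / 2.42×10⁻³ Pa/m = 206555 m ≈ 207 km

207 km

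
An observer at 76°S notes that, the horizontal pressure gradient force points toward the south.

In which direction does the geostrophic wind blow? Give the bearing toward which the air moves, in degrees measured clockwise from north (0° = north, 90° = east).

The pressure-gradient force points toward the south (bearing 180°).
Geostrophic balance: in the Southern Hemisphere the Coriolis force deflects motion to the left, so the geostrophic wind blows 90° to the left of the pressure-gradient force (low pressure on the right).
Rotating 180° by 90° counterclockwise gives 090° — the wind blows toward the east.

090°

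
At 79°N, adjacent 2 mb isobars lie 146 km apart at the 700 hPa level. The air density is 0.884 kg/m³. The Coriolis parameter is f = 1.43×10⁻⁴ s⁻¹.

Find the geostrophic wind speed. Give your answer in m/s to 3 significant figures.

Pressure gradient: |∂P/∂n| = 200 Pa / 146000 m = 1.37×10⁻³ Pa/m
Geostrophic balance (pressure-gradient force = Coriolis force):
V_g = (1/(fρ)) |∂P/∂n| = 1.37×10⁻³ / (1.43×10⁻⁴ × 0.884) = 10.8 m/s

10.8 m/s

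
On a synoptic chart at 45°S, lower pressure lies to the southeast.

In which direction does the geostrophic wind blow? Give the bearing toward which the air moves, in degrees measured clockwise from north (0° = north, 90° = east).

045°

The pressure-gradient force points toward the southeast (bearing 135°).
Geostrophic balance: in the Southern Hemisphere the Coriolis force deflects motion to the left, so the geostrophic wind blows 90° to the left of the pressure-gradient force (low pressure on the right).
Rotating 135° by 90° counterclockwise gives 045° — the wind blows toward the northeast.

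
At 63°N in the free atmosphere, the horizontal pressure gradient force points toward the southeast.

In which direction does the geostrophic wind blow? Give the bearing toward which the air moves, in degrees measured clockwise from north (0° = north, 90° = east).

225°

The pressure-gradient force points toward the southeast (bearing 135°).
Geostrophic balance: in the Northern Hemisphere the Coriolis force deflects motion to the right, so the geostrophic wind blows 90° to the right of the pressure-gradient force (low pressure on the left).
Rotating 135° by 90° clockwise gives 225° — the wind blows toward the southwest.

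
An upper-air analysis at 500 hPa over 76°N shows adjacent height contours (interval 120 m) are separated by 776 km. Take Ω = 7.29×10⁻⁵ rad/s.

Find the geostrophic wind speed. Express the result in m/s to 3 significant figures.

Coriolis parameter at 76°N:
f = 2Ω sin φ = 2 × 7.29×10⁻⁵ × sin 76° = 1.41×10⁻⁴ s⁻¹
Height gradient: |∂Z/∂n| = 120 m / 776000 m = 1.55×10⁻⁴
On a pressure surface, geostrophic balance gives V_g = (g/f)|∂Z/∂n|:
V_g = 9.81 × 1.55×10⁻⁴ / 1.41×10⁻⁴ = 10.7 m/s

10.7 m/s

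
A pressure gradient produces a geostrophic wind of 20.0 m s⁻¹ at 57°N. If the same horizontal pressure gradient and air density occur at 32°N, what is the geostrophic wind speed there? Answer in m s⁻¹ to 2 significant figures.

With the same pressure gradient and density, V_g ∝ 1/f ∝ 1/sin φ.
V₂ = V₁ · sin φ₁ / sin φ₂ = 20.0 × sin 57° / sin 32°
V₂ = 20.0 × 0.8387/0.5299 = 32 m s⁻¹

32 m s⁻¹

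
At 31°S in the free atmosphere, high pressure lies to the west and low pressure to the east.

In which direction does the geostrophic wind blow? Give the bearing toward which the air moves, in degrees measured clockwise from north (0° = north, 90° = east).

000°

The pressure-gradient force points toward the east (bearing 090°).
Geostrophic balance: in the Southern Hemisphere the Coriolis force deflects motion to the left, so the geostrophic wind blows 90° to the left of the pressure-gradient force (low pressure on the right).
Rotating 090° by 90° counterclockwise gives 000° — the wind blows toward the north.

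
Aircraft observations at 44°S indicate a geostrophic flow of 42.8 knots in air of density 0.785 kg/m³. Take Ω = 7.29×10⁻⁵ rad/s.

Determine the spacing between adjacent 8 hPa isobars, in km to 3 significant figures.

457 km

Coriolis parameter at 44°S:
f = 2Ω sin φ = 2 × 7.29×10⁻⁵ × sin 44° = 1.01×10⁻⁴ s⁻¹
Wind speed in SI: 42.8 knots = 22.0 m/s
Geostrophic balance rearranged: |∂P/∂n| = f ρ V_g
|∂P/∂n| = 1.01×10⁻⁴ × 0.785 × 22.0 = 1.75×10⁻³ Pa/m
Isobar spacing: Δn = ΔP/|∂P/∂n| = 800 Pa / 1.75×10⁻³ Pa/m = 456993 m ≈ 457 km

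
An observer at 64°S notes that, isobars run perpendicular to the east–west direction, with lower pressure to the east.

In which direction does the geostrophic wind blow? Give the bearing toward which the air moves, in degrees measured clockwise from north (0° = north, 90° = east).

000°

The pressure-gradient force points toward the east (bearing 090°).
Geostrophic balance: in the Southern Hemisphere the Coriolis force deflects motion to the left, so the geostrophic wind blows 90° to the left of the pressure-gradient force (low pressure on the right).
Rotating 090° by 90° counterclockwise gives 000° — the wind blows toward the north.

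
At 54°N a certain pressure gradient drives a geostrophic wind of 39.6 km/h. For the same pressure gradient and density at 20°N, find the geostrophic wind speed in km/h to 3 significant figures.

With the same pressure gradient and density, V_g ∝ 1/f ∝ 1/sin φ.
V₂ = V₁ · sin φ₁ / sin φ₂ = 39.6 × sin 54° / sin 20°
V₂ = 39.6 × 0.8090/0.3420 = 93.7 km/h

93.7 km/h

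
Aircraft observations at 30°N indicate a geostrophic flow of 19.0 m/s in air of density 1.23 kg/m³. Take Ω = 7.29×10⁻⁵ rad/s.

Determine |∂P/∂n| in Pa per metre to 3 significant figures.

1.70×10⁻³ Pa/m

Coriolis parameter at 30°N:
f = 2Ω sin φ = 2 × 7.29×10⁻⁵ × sin 30° = 7.29×10⁻⁵ s⁻¹
Geostrophic balance rearranged: |∂P/∂n| = f ρ V_g
|∂P/∂n| = 7.29×10⁻⁵ × 1.23 × 19.0 = 1.70×10⁻³ Pa/m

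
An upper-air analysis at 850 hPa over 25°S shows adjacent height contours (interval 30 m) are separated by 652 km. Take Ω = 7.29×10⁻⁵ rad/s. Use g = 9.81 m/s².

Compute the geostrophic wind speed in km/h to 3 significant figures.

26.4 km/h

Coriolis parameter at 25°S:
f = 2Ω sin φ = 2 × 7.29×10⁻⁵ × sin 25° = 6.16×10⁻⁵ s⁻¹
Height gradient: |∂Z/∂n| = 30 m / 652000 m = 4.60×10⁻⁵
On a pressure surface, geostrophic balance gives V_g = (g/f)|∂Z/∂n|:
V_g = 9.81 × 4.60×10⁻⁵ / 6.16×10⁻⁵ = 7.33 m/s
Converting: 7.33 m/s × 3.6 = 26.4 km/h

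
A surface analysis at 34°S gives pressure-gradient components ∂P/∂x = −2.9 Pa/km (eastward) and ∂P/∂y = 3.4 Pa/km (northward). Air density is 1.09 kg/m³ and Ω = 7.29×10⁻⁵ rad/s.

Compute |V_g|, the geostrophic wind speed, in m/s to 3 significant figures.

50.3 m/s

Coriolis parameter at 34°S:
f = 2Ω sin φ = 2 × 7.29×10⁻⁵ × sin 34° = 8.15×10⁻⁵ s⁻¹
In the Southern Hemisphere f is negative: f = −8.15×10⁻⁵ s⁻¹.
Component geostrophic relations (x east, y north):
u_g = −(1/(fρ)) ∂P/∂y,  v_g = (1/(fρ)) ∂P/∂x
u_g = −(3.4×10⁻³)/(−8.15×10⁻⁵ × 1.09) = 38.3 m/s;  v_g = (−2.9×10⁻³)/(−8.15×10⁻⁵ × 1.09) = 32.6 m/s
|V_g| = √(u_g² + v_g²) = 50.3 m/s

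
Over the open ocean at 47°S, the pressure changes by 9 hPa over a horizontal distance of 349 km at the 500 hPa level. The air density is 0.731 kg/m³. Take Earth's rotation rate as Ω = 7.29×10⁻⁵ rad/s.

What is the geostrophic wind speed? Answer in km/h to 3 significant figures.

Coriolis parameter at 47°S:
f = 2Ω sin φ = 2 × 7.29×10⁻⁵ × sin 47° = 1.07×10⁻⁴ s⁻¹
Pressure gradient: |∂P/∂n| = 900 Pa / 349000 m = 2.58×10⁻³ Pa/m
Geostrophic balance (pressure-gradient force = Coriolis force):
V_g = (1/(fρ)) |∂P/∂n| = 2.58×10⁻³ / (1.07×10⁻⁴ × 0.731) = 33.1 m/s
Converting: 33.1 m/s × 3.6 = 119 km/h

119 km/h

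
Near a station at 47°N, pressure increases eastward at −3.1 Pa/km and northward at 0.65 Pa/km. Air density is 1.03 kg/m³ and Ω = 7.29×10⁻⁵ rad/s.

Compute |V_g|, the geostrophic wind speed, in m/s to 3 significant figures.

28.8 m/s

Coriolis parameter at 47°N:
f = 2Ω sin φ = 2 × 7.29×10⁻⁵ × sin 47° = 1.07×10⁻⁴ s⁻¹
Component geostrophic relations (x east, y north):
u_g = −(1/(fρ)) ∂P/∂y,  v_g = (1/(fρ)) ∂P/∂x
u_g = −(0.65×10⁻³)/(1.07×10⁻⁴ × 1.03) = −5.92 m/s;  v_g = (−3.1×10⁻³)/(1.07×10⁻⁴ × 1.03) = −28.2 m/s
|V_g| = √(u_g² + v_g²) = 28.8 m/s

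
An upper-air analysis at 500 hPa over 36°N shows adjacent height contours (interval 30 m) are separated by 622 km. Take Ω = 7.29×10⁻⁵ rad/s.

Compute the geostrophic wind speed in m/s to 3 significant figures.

Coriolis parameter at 36°N:
f = 2Ω sin φ = 2 × 7.29×10⁻⁵ × sin 36° = 8.57×10⁻⁵ s⁻¹
Height gradient: |∂Z/∂n| = 30 m / 622000 m = 4.82×10⁻⁵
On a pressure surface, geostrophic balance gives V_g = (g/f)|∂Z/∂n|:
V_g = 9.81 × 4.82×10⁻⁵ / 8.57×10⁻⁵ = 5.52 m/s

5.52 m/s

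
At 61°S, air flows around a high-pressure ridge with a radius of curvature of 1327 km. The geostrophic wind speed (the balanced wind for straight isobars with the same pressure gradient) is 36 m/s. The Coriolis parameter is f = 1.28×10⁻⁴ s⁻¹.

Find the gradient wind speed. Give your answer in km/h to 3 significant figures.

186 km/h

Around a high, pressure-gradient force acts outward with centrifugal, so Coriolis balances both:
fV = (1/ρ)|∂P/∂n| + V²/R  →  V² − fR·V + fR·V_g = 0
With fR = 1.28×10⁻⁴ × 1327×10³ m = 170 m/s:
V = [fR − √((fR)² − 4 fR V_g)]/2 = [170 − √(170² − 4×170×36)]/2 = 51.8 m/s
Supergeostrophic (V > V_g = 36 m/s), as expected around a high.
Converting: 51.8 m/s × 3.6 = 186 km/h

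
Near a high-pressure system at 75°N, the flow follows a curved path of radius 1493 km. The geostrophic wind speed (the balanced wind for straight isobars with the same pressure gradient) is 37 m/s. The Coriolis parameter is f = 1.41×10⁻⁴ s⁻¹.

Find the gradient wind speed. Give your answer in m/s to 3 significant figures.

Around a high, pressure-gradient force acts outward with centrifugal, so Coriolis balances both:
fV = (1/ρ)|∂P/∂n| + V²/R  →  V² − fR·V + fR·V_g = 0
With fR = 1.41×10⁻⁴ × 1493×10³ m = 211 m/s:
V = [fR − √((fR)² − 4 fR V_g)]/2 = [211 − √(211² − 4×211×37)]/2 = 47.9 m/s
Supergeostrophic (V > V_g = 37 m/s), as expected around a high.

47.9 m/s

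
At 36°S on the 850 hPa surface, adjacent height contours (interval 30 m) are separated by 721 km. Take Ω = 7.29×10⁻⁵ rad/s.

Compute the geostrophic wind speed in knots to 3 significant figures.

Coriolis parameter at 36°S:
f = 2Ω sin φ = 2 × 7.29×10⁻⁵ × sin 36° = 8.57×10⁻⁵ s⁻¹
Height gradient: |∂Z/∂n| = 30 m / 721000 m = 4.16×10⁻⁵
On a pressure surface, geostrophic balance gives V_g = (g/f)|∂Z/∂n|:
V_g = 9.81 × 4.16×10⁻⁵ / 8.57×10⁻⁵ = 4.76 m/s
Converting: 4.76 m/s × 1.944 = 9.26 knots

9.26 knots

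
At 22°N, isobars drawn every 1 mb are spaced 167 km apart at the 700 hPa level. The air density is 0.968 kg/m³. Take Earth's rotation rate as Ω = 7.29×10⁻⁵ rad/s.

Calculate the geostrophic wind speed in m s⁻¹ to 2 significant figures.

11 m s⁻¹

Coriolis parameter at 22°N:
f = 2Ω sin φ = 2 × 7.29×10⁻⁵ × sin 22° = 5.46×10⁻⁵ s⁻¹
Pressure gradient: |∂P/∂n| = 100 Pa / 167000 m = 5.99×10⁻⁴ Pa/m
Geostrophic balance (pressure-gradient force = Coriolis force):
V_g = (1/(fρ)) |∂P/∂n| = 5.99×10⁻⁴ / (5.46×10⁻⁵ × 0.968) = 11.3 m/s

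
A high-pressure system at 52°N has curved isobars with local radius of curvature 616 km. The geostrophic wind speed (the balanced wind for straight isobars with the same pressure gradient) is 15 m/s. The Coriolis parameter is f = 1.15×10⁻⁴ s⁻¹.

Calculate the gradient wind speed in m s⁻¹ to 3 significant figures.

Around a high, pressure-gradient force acts outward with centrifugal, so Coriolis balances both:
fV = (1/ρ)|∂P/∂n| + V²/R  →  V² − fR·V + fR·V_g = 0
With fR = 1.15×10⁻⁴ × 616×10³ m = 70.8 m/s:
V = [fR − √((fR)² − 4 fR V_g)]/2 = [70.8 − √(70.8² − 4×70.8×15)]/2 = 21.6 m/s
Supergeostrophic (V > V_g = 15 m/s), as expected around a high.

21.6 m s⁻¹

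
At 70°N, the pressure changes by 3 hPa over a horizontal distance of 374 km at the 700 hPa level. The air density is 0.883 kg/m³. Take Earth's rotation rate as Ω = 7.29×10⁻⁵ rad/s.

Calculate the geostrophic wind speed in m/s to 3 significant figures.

Coriolis parameter at 70°N:
f = 2Ω sin φ = 2 × 7.29×10⁻⁵ × sin 70° = 1.37×10⁻⁴ s⁻¹
Pressure gradient: |∂P/∂n| = 300 Pa / 374000 m = 8.02×10⁻⁴ Pa/m
Geostrophic balance (pressure-gradient force = Coriolis force):
V_g = (1/(fρ)) |∂P/∂n| = 8.02×10⁻⁴ / (1.37×10⁻⁴ × 0.883) = 6.63 m/s

6.63 m/s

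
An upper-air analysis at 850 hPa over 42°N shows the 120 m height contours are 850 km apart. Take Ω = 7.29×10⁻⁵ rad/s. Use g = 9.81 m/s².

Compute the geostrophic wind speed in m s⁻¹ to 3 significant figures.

Coriolis parameter at 42°N:
f = 2Ω sin φ = 2 × 7.29×10⁻⁵ × sin 42° = 9.76×10⁻⁵ s⁻¹
Height gradient: |∂Z/∂n| = 120 m / 850000 m = 1.41×10⁻⁴
On a pressure surface, geostrophic balance gives V_g = (g/f)|∂Z/∂n|:
V_g = 9.81 × 1.41×10⁻⁴ / 9.76×10⁻⁵ = 14.2 m/s

14.2 m s⁻¹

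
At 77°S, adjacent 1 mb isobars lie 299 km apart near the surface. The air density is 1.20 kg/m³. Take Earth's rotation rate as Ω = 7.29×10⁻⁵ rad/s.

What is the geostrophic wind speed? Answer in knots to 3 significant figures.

3.81 knots

Coriolis parameter at 77°S:
f = 2Ω sin φ = 2 × 7.29×10⁻⁵ × sin 77° = 1.42×10⁻⁴ s⁻¹
Pressure gradient: |∂P/∂n| = 100 Pa / 299000 m = 3.34×10⁻⁴ Pa/m
Geostrophic balance (pressure-gradient force = Coriolis force):
V_g = (1/(fρ)) |∂P/∂n| = 3.34×10⁻⁴ / (1.42×10⁻⁴ × 1.20) = 1.96 m/s
Converting: 1.96 m/s × 1.944 = 3.81 knots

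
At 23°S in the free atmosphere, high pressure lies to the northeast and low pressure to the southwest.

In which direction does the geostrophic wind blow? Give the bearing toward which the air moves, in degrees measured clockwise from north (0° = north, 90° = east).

135°

The pressure-gradient force points toward the southwest (bearing 225°).
Geostrophic balance: in the Southern Hemisphere the Coriolis force deflects motion to the left, so the geostrophic wind blows 90° to the left of the pressure-gradient force (low pressure on the right).
Rotating 225° by 90° counterclockwise gives 135° — the wind blows toward the southeast.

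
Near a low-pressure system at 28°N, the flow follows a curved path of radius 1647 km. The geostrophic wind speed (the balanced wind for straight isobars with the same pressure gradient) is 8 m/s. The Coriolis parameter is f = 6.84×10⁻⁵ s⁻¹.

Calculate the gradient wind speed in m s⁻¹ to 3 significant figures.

Around a low, centrifugal force acts outward with Coriolis, so pressure-gradient force balances both:
(1/ρ)|∂P/∂n| = fV + V²/R  →  V² + fR·V − fR·V_g = 0
With fR = 6.84×10⁻⁵ × 1647×10³ m = 113 m/s:
V = [−fR + √((fR)² + 4 fR V_g)]/2 = [−113 + √(113² + 4×113×8)]/2 = 7.5 m/s
Subgeostrophic (V < V_g = 8 m/s), as expected around a low.

7.50 m s⁻¹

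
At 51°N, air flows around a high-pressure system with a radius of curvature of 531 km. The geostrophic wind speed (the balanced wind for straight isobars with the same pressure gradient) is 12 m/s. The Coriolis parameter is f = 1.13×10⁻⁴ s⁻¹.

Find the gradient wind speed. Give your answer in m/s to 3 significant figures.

Around a high, pressure-gradient force acts outward with centrifugal, so Coriolis balances both:
fV = (1/ρ)|∂P/∂n| + V²/R  →  V² − fR·V + fR·V_g = 0
With fR = 1.13×10⁻⁴ × 531×10³ m = 60.0 m/s:
V = [fR − √((fR)² − 4 fR V_g)]/2 = [60.0 − √(60.0² − 4×60.0×12)]/2 = 16.6 m/s
Supergeostrophic (V > V_g = 12 m/s), as expected around a high.

16.6 m/s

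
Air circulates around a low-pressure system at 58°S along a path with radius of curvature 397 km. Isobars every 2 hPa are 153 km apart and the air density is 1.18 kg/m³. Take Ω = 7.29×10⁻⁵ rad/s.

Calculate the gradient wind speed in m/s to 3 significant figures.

7.74 m/s

Coriolis parameter at 58°S:
f = 2Ω sin φ = 2 × 7.29×10⁻⁵ × sin 58° = 1.24×10⁻⁴ s⁻¹
Pressure gradient: |∂P/∂n| = 200 Pa / 153000 m = 1.31×10⁻³ Pa/m
Geostrophic speed: V_g = |∂P/∂n|/(fρ) = 1.31×10⁻³/(1.24×10⁻⁴ × 1.18) = 8.96 m/s
Around a low, centrifugal force acts outward with Coriolis, so pressure-gradient force balances both:
(1/ρ)|∂P/∂n| = fV + V²/R  →  V² + fR·V − fR·V_g = 0
With fR = 1.24×10⁻⁴ × 397×10³ m = 49.1 m/s:
V = [−fR + √((fR)² + 4 fR V_g)]/2 = [−49.1 + √(49.1² + 4×49.1×8.96)]/2 = 7.74 m/s
Subgeostrophic (V < V_g = 8.96 m/s), as expected around a low.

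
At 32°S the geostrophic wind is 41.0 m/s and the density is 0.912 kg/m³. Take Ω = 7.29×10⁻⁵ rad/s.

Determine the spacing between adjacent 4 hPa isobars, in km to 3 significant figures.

Coriolis parameter at 32°S:
f = 2Ω sin φ = 2 × 7.29×10⁻⁵ × sin 32° = 7.73×10⁻⁵ s⁻¹
Geostrophic balance rearranged: |∂P/∂n| = f ρ V_g
|∂P/∂n| = 7.73×10⁻⁵ × 0.912 × 41.0 = 2.89×10⁻³ Pa/m
Isobar spacing: Δn = ΔP/|∂P/∂n| = 400 Pa / 2.89×10⁻³ Pa/m = 138457 m ≈ 138 km

138 km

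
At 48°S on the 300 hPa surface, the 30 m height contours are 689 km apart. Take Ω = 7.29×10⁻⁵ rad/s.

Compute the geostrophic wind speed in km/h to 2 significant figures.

Coriolis parameter at 48°S:
f = 2Ω sin φ = 2 × 7.29×10⁻⁵ × sin 48° = 1.08×10⁻⁴ s⁻¹
Height gradient: |∂Z/∂n| = 30 m / 689000 m = 4.35×10⁻⁵
On a pressure surface, geostrophic balance gives V_g = (g/f)|∂Z/∂n|:
V_g = 9.81 × 4.35×10⁻⁵ / 1.08×10⁻⁴ = 3.94 m/s
Converting: 3.94 m/s × 3.6 = 14 km/h

14 km/h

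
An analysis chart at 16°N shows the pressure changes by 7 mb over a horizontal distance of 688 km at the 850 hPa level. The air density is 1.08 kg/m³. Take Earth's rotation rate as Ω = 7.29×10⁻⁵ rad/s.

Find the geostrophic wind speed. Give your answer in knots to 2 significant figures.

46 knots

Coriolis parameter at 16°N:
f = 2Ω sin φ = 2 × 7.29×10⁻⁵ × sin 16° = 4.02×10⁻⁵ s⁻¹
Pressure gradient: |∂P/∂n| = 700 Pa / 688000 m = 1.02×10⁻³ Pa/m
Geostrophic balance (pressure-gradient force = Coriolis force):
V_g = (1/(fρ)) |∂P/∂n| = 1.02×10⁻³ / (4.02×10⁻⁵ × 1.08) = 23.4 m/s
Converting: 23.4 m/s × 1.944 = 46 knots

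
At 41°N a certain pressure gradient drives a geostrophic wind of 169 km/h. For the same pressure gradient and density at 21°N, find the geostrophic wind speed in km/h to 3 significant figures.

309 km/h

With the same pressure gradient and density, V_g ∝ 1/f ∝ 1/sin φ.
V₂ = V₁ · sin φ₁ / sin φ₂ = 169 × sin 41° / sin 21°
V₂ = 169 × 0.6561/0.3584 = 309 km/h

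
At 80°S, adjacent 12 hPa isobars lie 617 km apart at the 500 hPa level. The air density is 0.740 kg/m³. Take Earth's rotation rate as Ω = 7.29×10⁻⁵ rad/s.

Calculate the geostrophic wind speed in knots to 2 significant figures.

Coriolis parameter at 80°S:
f = 2Ω sin φ = 2 × 7.29×10⁻⁵ × sin 80° = 1.44×10⁻⁴ s⁻¹
Pressure gradient: |∂P/∂n| = 1200 Pa / 617000 m = 1.94×10⁻³ Pa/m
Geostrophic balance (pressure-gradient force = Coriolis force):
V_g = (1/(fρ)) |∂P/∂n| = 1.94×10⁻³ / (1.44×10⁻⁴ × 0.740) = 18.3 m/s
Converting: 18.3 m/s × 1.944 = 36 knots

36 knots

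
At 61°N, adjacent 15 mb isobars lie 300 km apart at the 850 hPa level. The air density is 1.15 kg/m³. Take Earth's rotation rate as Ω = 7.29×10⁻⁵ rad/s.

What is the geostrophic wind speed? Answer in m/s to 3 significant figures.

Coriolis parameter at 61°N:
f = 2Ω sin φ = 2 × 7.29×10⁻⁵ × sin 61° = 1.28×10⁻⁴ s⁻¹
Pressure gradient: |∂P/∂n| = 1500 Pa / 300000 m = 5.00×10⁻³ Pa/m
Geostrophic balance (pressure-gradient force = Coriolis force):
V_g = (1/(fρ)) |∂P/∂n| = 5.00×10⁻³ / (1.28×10⁻⁴ × 1.15) = 34.1 m/s

34.1 m/s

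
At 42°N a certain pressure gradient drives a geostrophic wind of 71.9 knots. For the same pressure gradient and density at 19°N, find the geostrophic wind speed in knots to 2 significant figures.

150 knots

With the same pressure gradient and density, V_g ∝ 1/f ∝ 1/sin φ.
V₂ = V₁ · sin φ₁ / sin φ₂ = 71.9 × sin 42° / sin 19°
V₂ = 71.9 × 0.6691/0.3256 = 150 knots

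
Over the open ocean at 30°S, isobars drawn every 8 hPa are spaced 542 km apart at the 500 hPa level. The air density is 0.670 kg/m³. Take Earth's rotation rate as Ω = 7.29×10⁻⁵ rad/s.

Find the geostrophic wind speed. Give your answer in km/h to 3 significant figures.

Coriolis parameter at 30°S:
f = 2Ω sin φ = 2 × 7.29×10⁻⁵ × sin 30° = 7.29×10⁻⁵ s⁻¹
Pressure gradient: |∂P/∂n| = 800 Pa / 542000 m = 1.48×10⁻³ Pa/m
Geostrophic balance (pressure-gradient force = Coriolis force):
V_g = (1/(fρ)) |∂P/∂n| = 1.48×10⁻³ / (7.29×10⁻⁵ × 0.670) = 30.2 m/s
Converting: 30.2 m/s × 3.6 = 109 km/h

109 km/h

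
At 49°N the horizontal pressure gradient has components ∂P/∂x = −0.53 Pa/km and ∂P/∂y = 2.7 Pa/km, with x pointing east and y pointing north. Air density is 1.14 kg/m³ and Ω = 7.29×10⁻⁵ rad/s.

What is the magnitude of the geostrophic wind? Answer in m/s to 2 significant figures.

Coriolis parameter at 49°N:
f = 2Ω sin φ = 2 × 7.29×10⁻⁵ × sin 49° = 1.10×10⁻⁴ s⁻¹
Component geostrophic relations (x east, y north):
u_g = −(1/(fρ)) ∂P/∂y,  v_g = (1/(fρ)) ∂P/∂x
u_g = −(2.7×10⁻³)/(1.10×10⁻⁴ × 1.14) = −21.5 m/s;  v_g = (−0.53×10⁻³)/(1.10×10⁻⁴ × 1.14) = −4.23 m/s
|V_g| = √(u_g² + v_g²) = 21.9 m/s

22 m/s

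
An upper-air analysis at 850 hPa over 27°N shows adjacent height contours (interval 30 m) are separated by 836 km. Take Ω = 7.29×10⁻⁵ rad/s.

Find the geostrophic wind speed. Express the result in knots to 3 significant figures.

10.3 knots

Coriolis parameter at 27°N:
f = 2Ω sin φ = 2 × 7.29×10⁻⁵ × sin 27° = 6.62×10⁻⁵ s⁻¹
Height gradient: |∂Z/∂n| = 30 m / 836000 m = 3.59×10⁻⁵
On a pressure surface, geostrophic balance gives V_g = (g/f)|∂Z/∂n|:
V_g = 9.81 × 3.59×10⁻⁵ / 6.62×10⁻⁵ = 5.32 m/s
Converting: 5.32 m/s × 1.944 = 10.3 knots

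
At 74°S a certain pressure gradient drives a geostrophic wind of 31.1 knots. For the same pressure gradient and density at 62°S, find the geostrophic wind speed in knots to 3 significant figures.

33.9 knots

With the same pressure gradient and density, V_g ∝ 1/f ∝ 1/sin φ.
V₂ = V₁ · sin φ₁ / sin φ₂ = 31.1 × sin 74° / sin 62°
V₂ = 31.1 × 0.9613/0.8829 = 33.9 knots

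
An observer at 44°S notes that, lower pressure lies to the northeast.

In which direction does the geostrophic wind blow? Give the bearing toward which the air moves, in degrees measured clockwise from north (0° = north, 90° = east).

315°

The pressure-gradient force points toward the northeast (bearing 045°).
Geostrophic balance: in the Southern Hemisphere the Coriolis force deflects motion to the left, so the geostrophic wind blows 90° to the left of the pressure-gradient force (low pressure on the right).
Rotating 045° by 90° counterclockwise gives 315° — the wind blows toward the northwest.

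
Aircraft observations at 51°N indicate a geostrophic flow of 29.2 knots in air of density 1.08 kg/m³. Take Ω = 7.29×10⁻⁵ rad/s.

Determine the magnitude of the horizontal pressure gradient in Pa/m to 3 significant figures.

1.84×10⁻³ Pa/m

Coriolis parameter at 51°N:
f = 2Ω sin φ = 2 × 7.29×10⁻⁵ × sin 51° = 1.13×10⁻⁴ s⁻¹
Wind speed in SI: 29.2 knots = 15.0 m/s
Geostrophic balance rearranged: |∂P/∂n| = f ρ V_g
|∂P/∂n| = 1.13×10⁻⁴ × 1.08 × 15.0 = 1.84×10⁻³ Pa/m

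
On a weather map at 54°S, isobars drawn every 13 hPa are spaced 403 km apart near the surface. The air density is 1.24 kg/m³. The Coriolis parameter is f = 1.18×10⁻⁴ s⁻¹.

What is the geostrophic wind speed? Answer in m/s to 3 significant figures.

Pressure gradient: |∂P/∂n| = 1300 Pa / 403000 m = 3.23×10⁻³ Pa/m
Geostrophic balance (pressure-gradient force = Coriolis force):
V_g = (1/(fρ)) |∂P/∂n| = 3.23×10⁻³ / (1.18×10⁻⁴ × 1.24) = 22.0 m/s

22.0 m/s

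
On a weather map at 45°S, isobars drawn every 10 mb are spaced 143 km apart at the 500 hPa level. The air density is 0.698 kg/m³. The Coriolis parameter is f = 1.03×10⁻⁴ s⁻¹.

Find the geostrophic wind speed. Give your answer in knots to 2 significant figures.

190 knots

Pressure gradient: |∂P/∂n| = 1000 Pa / 143000 m = 6.99×10⁻³ Pa/m
Geostrophic balance (pressure-gradient force = Coriolis force):
V_g = (1/(fρ)) |∂P/∂n| = 6.99×10⁻³ / (1.03×10⁻⁴ × 0.698) = 97.3 m/s
Converting: 97.3 m/s × 1.944 = 190 knots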